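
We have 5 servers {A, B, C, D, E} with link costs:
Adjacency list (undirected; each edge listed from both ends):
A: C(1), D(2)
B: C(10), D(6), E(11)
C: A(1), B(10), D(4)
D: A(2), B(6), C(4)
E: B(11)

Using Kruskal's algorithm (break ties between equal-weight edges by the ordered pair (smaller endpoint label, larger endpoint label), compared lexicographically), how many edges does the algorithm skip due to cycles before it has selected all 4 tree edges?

2

Sort edges by weight, then run Kruskal:
A–C (1): add. Components now {A,C} {B} {D} {E}
A–D (2): add. Components now {A,C,D} {B} {E}
C–D (4): skip — C and D already connected.
B–D (6): add. Components now {A,B,C,D} {E}
B–C (10): skip — B and C already connected.
B–E (11): add. Components now {A,B,C,D,E}
Edges rejected before the tree was complete: 2.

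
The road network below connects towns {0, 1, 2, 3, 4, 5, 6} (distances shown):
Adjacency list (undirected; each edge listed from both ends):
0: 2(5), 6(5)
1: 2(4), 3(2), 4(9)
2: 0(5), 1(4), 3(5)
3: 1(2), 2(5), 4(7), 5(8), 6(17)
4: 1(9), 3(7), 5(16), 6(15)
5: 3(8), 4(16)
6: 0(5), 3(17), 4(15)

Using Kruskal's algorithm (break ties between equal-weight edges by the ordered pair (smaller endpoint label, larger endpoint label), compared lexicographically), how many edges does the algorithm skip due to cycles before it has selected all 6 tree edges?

Sort edges by weight, then run Kruskal:
1-3 (2): add — endpoints in different components.
1-2 (4): add — endpoints in different components.
0-2 (5): add — endpoints in different components.
0-6 (5): add — endpoints in different components.
2-3 (5): skip — 2 and 3 already connected.
3-4 (7): add — endpoints in different components.
3-5 (8): add — endpoints in different components.
Edges rejected before the tree was complete: 1.

1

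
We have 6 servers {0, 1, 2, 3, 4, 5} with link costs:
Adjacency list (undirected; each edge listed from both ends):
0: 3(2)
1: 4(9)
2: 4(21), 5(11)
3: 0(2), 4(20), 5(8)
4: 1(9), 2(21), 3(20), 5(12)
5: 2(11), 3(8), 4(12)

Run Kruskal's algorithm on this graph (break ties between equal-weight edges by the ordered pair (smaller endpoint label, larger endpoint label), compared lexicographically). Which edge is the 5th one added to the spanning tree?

Sort edges by weight, then run Kruskal:
0-3 (2): add — endpoints in different components.
3-5 (8): add — endpoints in different components.
1-4 (9): add — endpoints in different components.
2-5 (11): add — endpoints in different components.
4-5 (12): add — endpoints in different components.
The 5th edge added is 4-5.

4-5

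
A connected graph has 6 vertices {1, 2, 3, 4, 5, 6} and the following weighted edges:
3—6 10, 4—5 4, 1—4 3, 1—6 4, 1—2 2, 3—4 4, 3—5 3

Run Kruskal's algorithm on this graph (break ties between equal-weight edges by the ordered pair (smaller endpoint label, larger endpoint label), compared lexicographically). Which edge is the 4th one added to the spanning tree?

1-6

Kruskal's algorithm — process edges by increasing weight (ties by edge label):
1—2 (2): add — endpoints in different components.
1—4 (3): add — endpoints in different components.
3—5 (3): add — endpoints in different components.
1—6 (4): add — endpoints in different components.
3—4 (4): add — endpoints in different components.
The 4th edge added is 1—6.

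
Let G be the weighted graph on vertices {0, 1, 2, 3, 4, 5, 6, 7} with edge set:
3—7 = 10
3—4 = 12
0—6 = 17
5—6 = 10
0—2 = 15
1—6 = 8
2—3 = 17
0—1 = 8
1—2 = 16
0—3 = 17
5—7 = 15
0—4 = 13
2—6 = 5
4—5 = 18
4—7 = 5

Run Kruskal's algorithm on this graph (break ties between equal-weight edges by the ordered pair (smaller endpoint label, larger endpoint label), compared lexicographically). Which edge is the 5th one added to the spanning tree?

Sort edges by weight, then run Kruskal:
2—6 (5): add — endpoints in different components.
4—7 (5): add — endpoints in different components.
0—1 (8): add — endpoints in different components.
1—6 (8): add — endpoints in different components.
3—7 (10): add — endpoints in different components.
5—6 (10): add — endpoints in different components.
3—4 (12): skip — 3 and 4 already connected.
0—4 (13): add — endpoints in different components.
The 5th edge added is 3—7.

3-7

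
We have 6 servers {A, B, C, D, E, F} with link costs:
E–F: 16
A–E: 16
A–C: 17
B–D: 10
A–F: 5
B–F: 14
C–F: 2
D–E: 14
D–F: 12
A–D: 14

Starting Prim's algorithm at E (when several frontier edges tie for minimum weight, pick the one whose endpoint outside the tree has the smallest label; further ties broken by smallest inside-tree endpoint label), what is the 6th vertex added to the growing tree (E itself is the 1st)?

A

Prim's algorithm from E:
Step 1: frontier [D–E 14, A–E 16, E–F 16] → take D–E (14); add D.
Step 2: frontier [B–D 10, D–F 12, A–D 14, A–E 16, E–F 16] → take B–D (10); add B.
Step 3: frontier [B–F 14, D–F 12, A–D 14, A–E 16, E–F 16] → take D–F (12); add F.
Step 4: frontier [A–D 14, A–E 16, C–F 2, A–F 5] → take C–F (2); add C.
Step 5: frontier [A–C 17, A–D 14, A–E 16, A–F 5] → take A–F (5); add A.
Vertex order: E, D, B, F, C, A. The 6th vertex is A.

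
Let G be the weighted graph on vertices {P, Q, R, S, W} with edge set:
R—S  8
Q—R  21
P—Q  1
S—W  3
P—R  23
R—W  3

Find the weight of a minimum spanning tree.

Kruskal: consider edges lightest-first.
P—Q (1): add. Components now {W} {P,Q} {R} {S}
R—W (3): add. Components now {R,W} {P,Q} {S}
S—W (3): add. Components now {R,S,W} {P,Q}
R—S (8): skip — R and S already connected.
Q—R (21): add. Components now {P,Q,R,S,W}
MST edges: P—Q, R—W, S—W, Q—R; total weight 1+3+3+21 = 28.

28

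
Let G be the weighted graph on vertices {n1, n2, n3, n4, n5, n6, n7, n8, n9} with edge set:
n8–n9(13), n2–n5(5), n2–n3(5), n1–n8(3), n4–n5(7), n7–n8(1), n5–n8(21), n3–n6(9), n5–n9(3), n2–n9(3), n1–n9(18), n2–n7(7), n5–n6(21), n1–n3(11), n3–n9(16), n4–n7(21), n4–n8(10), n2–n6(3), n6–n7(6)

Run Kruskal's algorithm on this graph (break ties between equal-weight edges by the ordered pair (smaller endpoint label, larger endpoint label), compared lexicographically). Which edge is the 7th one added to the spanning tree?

Kruskal's algorithm — process edges by increasing weight (ties by edge label):
n7–n8 (1): add — endpoints in different components.
n1–n8 (3): add — endpoints in different components.
n2–n6 (3): add — endpoints in different components.
n2–n9 (3): add — endpoints in different components.
n5–n9 (3): add — endpoints in different components.
n2–n3 (5): add — endpoints in different components.
n2–n5 (5): skip — n5 and n2 already connected.
n6–n7 (6): add — endpoints in different components.
n2–n7 (7): skip — n2 and n7 already connected.
n4–n5 (7): add — endpoints in different components.
The 7th edge added is n6–n7.

n6-n7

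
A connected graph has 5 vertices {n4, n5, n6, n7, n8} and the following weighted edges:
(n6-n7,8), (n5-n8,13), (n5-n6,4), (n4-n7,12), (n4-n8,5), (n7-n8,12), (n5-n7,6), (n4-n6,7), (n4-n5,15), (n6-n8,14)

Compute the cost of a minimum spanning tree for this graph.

Prim, starting at n4.
Step 1: cheapest edge leaving the tree is n4-n8 (5); add n8.
Step 2: cheapest edge leaving the tree is n4-n6 (7); add n6.
Step 3: cheapest edge leaving the tree is n5-n6 (4); add n5.
Step 4: cheapest edge leaving the tree is n5-n7 (6); add n7.
MST edges: n4-n8, n4-n6, n5-n6, n5-n7; total weight 5+7+4+6 = 22.

22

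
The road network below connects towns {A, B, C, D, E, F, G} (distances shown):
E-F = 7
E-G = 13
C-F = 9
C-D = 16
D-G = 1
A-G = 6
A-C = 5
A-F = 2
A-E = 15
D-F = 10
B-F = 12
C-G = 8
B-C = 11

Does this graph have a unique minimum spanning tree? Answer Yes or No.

Kruskal: consider edges lightest-first.
D-G (1): add. Components now {A} {B} {C} {D,G} {E} {F}
A-F (2): add. Components now {A,F} {B} {C} {D,G} {E}
A-C (5): add. Components now {A,C,F} {B} {D,G} {E}
A-G (6): add. Components now {A,C,D,F,G} {B} {E}
E-F (7): add. Components now {A,C,D,E,F,G} {B}
C-G (8): skip — C and G already connected.
C-F (9): skip — C and F already connected.
D-F (10): skip — D and F already connected.
B-C (11): add. Components now {A,B,C,D,E,F,G}
Every non-tree edge has weight strictly greater than the heaviest edge on the tree path between its endpoints, so the MST is unique.

Yes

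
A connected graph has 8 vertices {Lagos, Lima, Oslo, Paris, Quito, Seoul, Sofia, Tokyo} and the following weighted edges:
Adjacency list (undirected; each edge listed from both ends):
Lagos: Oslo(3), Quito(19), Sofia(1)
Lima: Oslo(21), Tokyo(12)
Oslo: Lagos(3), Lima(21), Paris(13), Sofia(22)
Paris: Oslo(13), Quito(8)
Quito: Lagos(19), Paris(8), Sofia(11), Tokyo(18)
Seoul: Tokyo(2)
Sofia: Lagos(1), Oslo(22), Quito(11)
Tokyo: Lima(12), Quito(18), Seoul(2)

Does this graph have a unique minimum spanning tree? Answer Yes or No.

Yes

Sort edges by weight, then run Kruskal:
Lagos-Sofia (1): add — endpoints in different components.
Seoul-Tokyo (2): add — endpoints in different components.
Lagos-Oslo (3): add — endpoints in different components.
Paris-Quito (8): add — endpoints in different components.
Quito-Sofia (11): add — endpoints in different components.
Lima-Tokyo (12): add — endpoints in different components.
Oslo-Paris (13): skip — Paris and Oslo already connected.
Quito-Tokyo (18): add — endpoints in different components.
Every non-tree edge has weight strictly greater than the heaviest edge on the tree path between its endpoints, so the MST is unique.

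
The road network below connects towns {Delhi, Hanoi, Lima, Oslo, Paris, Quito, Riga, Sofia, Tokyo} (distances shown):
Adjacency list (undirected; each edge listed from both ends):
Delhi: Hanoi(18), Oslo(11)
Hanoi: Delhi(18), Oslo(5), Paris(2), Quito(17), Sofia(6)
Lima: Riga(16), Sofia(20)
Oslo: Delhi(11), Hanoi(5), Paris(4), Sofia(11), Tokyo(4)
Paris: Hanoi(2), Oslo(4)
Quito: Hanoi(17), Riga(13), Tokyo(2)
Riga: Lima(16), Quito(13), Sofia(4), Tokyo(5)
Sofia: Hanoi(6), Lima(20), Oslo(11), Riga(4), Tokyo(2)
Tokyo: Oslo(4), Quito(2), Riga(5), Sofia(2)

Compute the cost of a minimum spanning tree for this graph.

45

Grow the tree from Tokyo using Prim:
Step 1: cheapest edge leaving the tree is Quito Tokyo (2); add Quito.
Step 2: cheapest edge leaving the tree is Sofia Tokyo (2); add Sofia.
Step 3: cheapest edge leaving the tree is Oslo Tokyo (4); add Oslo.
Step 4: cheapest edge leaving the tree is Oslo Paris (4); add Paris.
Step 5: cheapest edge leaving the tree is Hanoi Paris (2); add Hanoi.
Step 6: cheapest edge leaving the tree is Riga Sofia (4); add Riga.
Step 7: cheapest edge leaving the tree is Delhi Oslo (11); add Delhi.
Step 8: cheapest edge leaving the tree is Lima Riga (16); add Lima.
MST edges: Quito Tokyo, Sofia Tokyo, Oslo Tokyo, Oslo Paris, Hanoi Paris, Riga Sofia, Delhi Oslo, Lima Riga; total weight 2+2+4+4+2+4+11+16 = 45.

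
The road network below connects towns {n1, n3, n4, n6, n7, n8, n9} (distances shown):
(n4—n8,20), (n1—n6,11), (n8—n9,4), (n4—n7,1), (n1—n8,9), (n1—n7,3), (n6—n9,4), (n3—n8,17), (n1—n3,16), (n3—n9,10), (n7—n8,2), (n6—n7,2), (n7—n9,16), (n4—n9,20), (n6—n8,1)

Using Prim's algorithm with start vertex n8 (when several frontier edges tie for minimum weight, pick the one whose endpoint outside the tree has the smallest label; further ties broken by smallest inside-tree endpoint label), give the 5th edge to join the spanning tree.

Grow the tree from n8 using Prim:
Step 1: cheapest edge leaving the tree is n6—n8 (1); add n6.
Step 2: cheapest edge leaving the tree is n6—n7 (2); add n7.
Step 3: cheapest edge leaving the tree is n4—n7 (1); add n4.
Step 4: cheapest edge leaving the tree is n1—n7 (3); add n1.
Step 5: cheapest edge leaving the tree is n6—n9 (4); add n9.
Step 6: cheapest edge leaving the tree is n3—n9 (10); add n3.
The 5th edge added is n6—n9.

n6-n9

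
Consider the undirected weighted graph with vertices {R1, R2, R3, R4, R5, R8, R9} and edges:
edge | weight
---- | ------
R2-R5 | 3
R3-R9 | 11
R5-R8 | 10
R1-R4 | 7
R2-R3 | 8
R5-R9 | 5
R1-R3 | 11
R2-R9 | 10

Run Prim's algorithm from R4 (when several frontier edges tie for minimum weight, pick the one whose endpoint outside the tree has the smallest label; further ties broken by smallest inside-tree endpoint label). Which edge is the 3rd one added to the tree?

R2-R3

Prim, starting at R4.
Step 1: cheapest edge leaving the tree is R1-R4 (7); add R1.
Step 2: cheapest edge leaving the tree is R1-R3 (11); add R3.
Step 3: cheapest edge leaving the tree is R2-R3 (8); add R2.
Step 4: cheapest edge leaving the tree is R2-R5 (3); add R5.
Step 5: cheapest edge leaving the tree is R5-R9 (5); add R9.
Step 6: cheapest edge leaving the tree is R5-R8 (10); add R8.
The 3rd edge added is R2-R3.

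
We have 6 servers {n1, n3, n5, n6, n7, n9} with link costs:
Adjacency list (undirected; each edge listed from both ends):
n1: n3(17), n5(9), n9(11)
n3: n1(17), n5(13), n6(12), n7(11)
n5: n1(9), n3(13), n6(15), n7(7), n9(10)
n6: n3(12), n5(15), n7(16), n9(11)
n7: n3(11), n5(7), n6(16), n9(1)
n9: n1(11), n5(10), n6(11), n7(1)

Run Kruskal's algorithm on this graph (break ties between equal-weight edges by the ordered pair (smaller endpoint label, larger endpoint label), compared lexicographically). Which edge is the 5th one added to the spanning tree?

Kruskal's algorithm — process edges by increasing weight (ties by edge label):
n7-n9 (1): add. Components now {n3} {n7,n9} {n6} {n5} {n1}
n5-n7 (7): add. Components now {n3} {n5,n7,n9} {n6} {n1}
n1-n5 (9): add. Components now {n3} {n1,n5,n7,n9} {n6}
n5-n9 (10): skip — n9 and n5 already connected.
n1-n9 (11): skip — n9 and n1 already connected.
n3-n7 (11): add. Components now {n1,n3,n5,n7,n9} {n6}
n6-n9 (11): add. Components now {n1,n3,n5,n6,n7,n9}
The 5th edge added is n6-n9.

n6-n9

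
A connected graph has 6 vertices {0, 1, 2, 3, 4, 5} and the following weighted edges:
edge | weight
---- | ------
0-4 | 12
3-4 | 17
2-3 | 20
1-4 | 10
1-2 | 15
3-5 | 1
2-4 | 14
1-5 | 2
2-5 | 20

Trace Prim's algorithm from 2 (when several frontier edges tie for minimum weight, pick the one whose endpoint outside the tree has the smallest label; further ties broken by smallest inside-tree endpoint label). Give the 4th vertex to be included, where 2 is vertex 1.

Prim, starting at 2.
Step 1: frontier [2-4 14, 1-2 15, 2-3 20, 2-5 20] → take 2-4 (14); add 4.
Step 2: frontier [1-2 15, 2-3 20, 2-5 20, 1-4 10, 0-4 12, 3-4 17] → take 1-4 (10); add 1.
Step 3: frontier [1-5 2, 2-3 20, 2-5 20, 0-4 12, 3-4 17] → take 1-5 (2); add 5.
Step 4: frontier [2-3 20, 0-4 12, 3-4 17, 3-5 1] → take 3-5 (1); add 3.
Step 5: frontier [0-4 12] → take 0-4 (12); add 0.
Vertex order: 2, 4, 1, 5, 3, 0. The 4th vertex is 5.

5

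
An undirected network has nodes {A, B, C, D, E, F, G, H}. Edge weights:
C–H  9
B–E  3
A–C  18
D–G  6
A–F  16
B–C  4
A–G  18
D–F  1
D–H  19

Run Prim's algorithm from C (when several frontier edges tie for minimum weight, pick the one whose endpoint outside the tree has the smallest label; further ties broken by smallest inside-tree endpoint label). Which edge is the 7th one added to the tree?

D-G

Prim's algorithm from C:
Step 1: frontier [B–C 4, C–H 9, A–C 18] → take B–C (4); add B.
Step 2: frontier [B–E 3, C–H 9, A–C 18] → take B–E (3); add E.
Step 3: frontier [C–H 9, A–C 18] → take C–H (9); add H.
Step 4: frontier [A–C 18, D–H 19] → take A–C (18); add A.
Step 5: frontier [A–F 16, A–G 18, D–H 19] → take A–F (16); add F.
Step 6: frontier [A–G 18, D–F 1, D–H 19] → take D–F (1); add D.
Step 7: frontier [A–G 18, D–G 6] → take D–G (6); add G.
The 7th edge added is D–G.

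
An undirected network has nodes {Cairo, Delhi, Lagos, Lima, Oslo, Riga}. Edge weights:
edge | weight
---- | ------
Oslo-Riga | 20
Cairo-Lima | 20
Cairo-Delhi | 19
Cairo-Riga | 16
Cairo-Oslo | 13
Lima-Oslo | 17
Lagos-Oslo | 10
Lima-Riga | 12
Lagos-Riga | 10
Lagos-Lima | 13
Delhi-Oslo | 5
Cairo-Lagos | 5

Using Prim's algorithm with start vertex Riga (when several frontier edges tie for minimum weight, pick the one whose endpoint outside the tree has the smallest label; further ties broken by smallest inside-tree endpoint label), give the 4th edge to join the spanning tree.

Prim, starting at Riga.
Step 1: cheapest edge leaving the tree is Lagos-Riga (10); add Lagos.
Step 2: cheapest edge leaving the tree is Cairo-Lagos (5); add Cairo.
Step 3: cheapest edge leaving the tree is Lagos-Oslo (10); add Oslo.
Step 4: cheapest edge leaving the tree is Delhi-Oslo (5); add Delhi.
Step 5: cheapest edge leaving the tree is Lima-Riga (12); add Lima.
The 4th edge added is Delhi-Oslo.

Delhi-Oslo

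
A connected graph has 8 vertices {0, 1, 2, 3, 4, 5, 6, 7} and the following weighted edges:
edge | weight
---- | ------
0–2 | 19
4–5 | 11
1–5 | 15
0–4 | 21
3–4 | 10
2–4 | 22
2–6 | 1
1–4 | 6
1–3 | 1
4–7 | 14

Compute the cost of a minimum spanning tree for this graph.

Sort edges by weight, then run Kruskal:
1–3 (1): add — endpoints in different components.
2–6 (1): add — endpoints in different components.
1–4 (6): add — endpoints in different components.
3–4 (10): skip — 3 and 4 already connected.
4–5 (11): add — endpoints in different components.
4–7 (14): add — endpoints in different components.
1–5 (15): skip — 1 and 5 already connected.
0–2 (19): add — endpoints in different components.
0–4 (21): add — endpoints in different components.
MST edges: 1–3, 2–6, 1–4, 4–5, 4–7, 0–2, 0–4; total weight 1+1+6+11+14+19+21 = 73.

73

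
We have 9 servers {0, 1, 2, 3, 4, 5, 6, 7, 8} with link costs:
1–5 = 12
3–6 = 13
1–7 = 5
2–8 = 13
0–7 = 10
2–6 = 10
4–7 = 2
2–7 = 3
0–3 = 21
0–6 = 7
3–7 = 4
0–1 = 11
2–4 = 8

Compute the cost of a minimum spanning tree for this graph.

56

Prim, starting at 2.
Step 1: cheapest edge leaving the tree is 2–7 (3); add 7.
Step 2: cheapest edge leaving the tree is 4–7 (2); add 4.
Step 3: cheapest edge leaving the tree is 3–7 (4); add 3.
Step 4: cheapest edge leaving the tree is 1–7 (5); add 1.
Step 5: cheapest edge leaving the tree is 0–7 (10); add 0.
Step 6: cheapest edge leaving the tree is 0–6 (7); add 6.
Step 7: cheapest edge leaving the tree is 1–5 (12); add 5.
Step 8: cheapest edge leaving the tree is 2–8 (13); add 8.
MST edges: 2–7, 4–7, 3–7, 1–7, 0–7, 0–6, 1–5, 2–8; total weight 3+2+4+5+10+7+12+13 = 56.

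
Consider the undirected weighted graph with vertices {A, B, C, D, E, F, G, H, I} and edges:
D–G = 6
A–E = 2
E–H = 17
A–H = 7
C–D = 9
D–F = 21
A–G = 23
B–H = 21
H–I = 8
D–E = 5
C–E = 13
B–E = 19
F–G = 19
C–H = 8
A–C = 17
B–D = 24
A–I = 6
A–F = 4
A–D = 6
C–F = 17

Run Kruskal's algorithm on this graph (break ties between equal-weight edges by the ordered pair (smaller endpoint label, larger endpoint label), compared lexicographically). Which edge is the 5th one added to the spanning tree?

D-G

Sort edges by weight, then run Kruskal:
A–E (2): add — endpoints in different components.
A–F (4): add — endpoints in different components.
D–E (5): add — endpoints in different components.
A–D (6): skip — A and D already connected.
A–I (6): add — endpoints in different components.
D–G (6): add — endpoints in different components.
A–H (7): add — endpoints in different components.
C–H (8): add — endpoints in different components.
H–I (8): skip — H and I already connected.
C–D (9): skip — C and D already connected.
C–E (13): skip — C and E already connected.
A–C (17): skip — A and C already connected.
C–F (17): skip — C and F already connected.
E–H (17): skip — E and H already connected.
B–E (19): add — endpoints in different components.
The 5th edge added is D–G.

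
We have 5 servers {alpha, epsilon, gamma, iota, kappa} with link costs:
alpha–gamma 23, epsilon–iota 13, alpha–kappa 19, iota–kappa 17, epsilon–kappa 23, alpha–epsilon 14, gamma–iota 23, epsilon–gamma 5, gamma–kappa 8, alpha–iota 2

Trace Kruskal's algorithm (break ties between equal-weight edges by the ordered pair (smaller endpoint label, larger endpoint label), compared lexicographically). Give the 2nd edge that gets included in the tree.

Kruskal: consider edges lightest-first.
alpha–iota (2): add. Components now {epsilon} {kappa} {gamma} {alpha,iota}
epsilon–gamma (5): add. Components now {epsilon,gamma} {kappa} {alpha,iota}
gamma–kappa (8): add. Components now {epsilon,gamma,kappa} {alpha,iota}
epsilon–iota (13): add. Components now {alpha,epsilon,gamma,iota,kappa}
The 2nd edge added is epsilon–gamma.

epsilon-gamma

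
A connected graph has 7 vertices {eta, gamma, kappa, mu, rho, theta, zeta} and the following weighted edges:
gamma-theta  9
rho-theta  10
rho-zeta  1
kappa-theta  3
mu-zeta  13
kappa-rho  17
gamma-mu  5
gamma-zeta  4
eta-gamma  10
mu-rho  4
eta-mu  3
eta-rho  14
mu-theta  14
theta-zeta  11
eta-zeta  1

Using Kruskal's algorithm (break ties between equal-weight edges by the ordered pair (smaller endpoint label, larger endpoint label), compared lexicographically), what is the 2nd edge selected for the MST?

rho-zeta

Kruskal: consider edges lightest-first.
eta-zeta (1): add. Components now {theta} {eta,zeta} {kappa} {gamma} {mu} {rho}
rho-zeta (1): add. Components now {theta} {eta,rho,zeta} {kappa} {gamma} {mu}
eta-mu (3): add. Components now {theta} {eta,mu,rho,zeta} {kappa} {gamma}
kappa-theta (3): add. Components now {kappa,theta} {eta,mu,rho,zeta} {gamma}
gamma-zeta (4): add. Components now {kappa,theta} {eta,gamma,mu,rho,zeta}
mu-rho (4): skip — mu and rho already connected.
gamma-mu (5): skip — gamma and mu already connected.
gamma-theta (9): add. Components now {eta,gamma,kappa,mu,rho,theta,zeta}
The 2nd edge added is rho-zeta.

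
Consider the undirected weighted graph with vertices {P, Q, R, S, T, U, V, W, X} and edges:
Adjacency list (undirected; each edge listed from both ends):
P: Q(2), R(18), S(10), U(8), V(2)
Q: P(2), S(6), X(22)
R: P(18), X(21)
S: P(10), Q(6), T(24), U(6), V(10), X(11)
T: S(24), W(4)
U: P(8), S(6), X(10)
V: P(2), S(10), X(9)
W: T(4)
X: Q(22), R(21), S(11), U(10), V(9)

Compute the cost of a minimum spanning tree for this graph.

Kruskal: consider edges lightest-first.
P-Q (2): add — endpoints in different components.
P-V (2): add — endpoints in different components.
T-W (4): add — endpoints in different components.
Q-S (6): add — endpoints in different components.
S-U (6): add — endpoints in different components.
P-U (8): skip — U and P already connected.
V-X (9): add — endpoints in different components.
P-S (10): skip — S and P already connected.
S-V (10): skip — S and V already connected.
U-X (10): skip — X and U already connected.
S-X (11): skip — X and S already connected.
P-R (18): add — endpoints in different components.
R-X (21): skip — X and R already connected.
Q-X (22): skip — X and Q already connected.
S-T (24): add — endpoints in different components.
MST edges: P-Q, P-V, T-W, Q-S, S-U, V-X, P-R, S-T; total weight 2+2+4+6+6+9+18+24 = 71.

71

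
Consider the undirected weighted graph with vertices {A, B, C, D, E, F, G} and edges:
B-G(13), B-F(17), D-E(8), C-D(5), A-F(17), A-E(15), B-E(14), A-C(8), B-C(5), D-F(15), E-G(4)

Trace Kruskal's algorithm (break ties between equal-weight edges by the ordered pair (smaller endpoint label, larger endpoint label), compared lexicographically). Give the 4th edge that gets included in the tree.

Kruskal's algorithm — process edges by increasing weight (ties by edge label):
E-G (4): add — endpoints in different components.
B-C (5): add — endpoints in different components.
C-D (5): add — endpoints in different components.
A-C (8): add — endpoints in different components.
D-E (8): add — endpoints in different components.
B-G (13): skip — B and G already connected.
B-E (14): skip — B and E already connected.
A-E (15): skip — A and E already connected.
D-F (15): add — endpoints in different components.
The 4th edge added is A-C.

A-C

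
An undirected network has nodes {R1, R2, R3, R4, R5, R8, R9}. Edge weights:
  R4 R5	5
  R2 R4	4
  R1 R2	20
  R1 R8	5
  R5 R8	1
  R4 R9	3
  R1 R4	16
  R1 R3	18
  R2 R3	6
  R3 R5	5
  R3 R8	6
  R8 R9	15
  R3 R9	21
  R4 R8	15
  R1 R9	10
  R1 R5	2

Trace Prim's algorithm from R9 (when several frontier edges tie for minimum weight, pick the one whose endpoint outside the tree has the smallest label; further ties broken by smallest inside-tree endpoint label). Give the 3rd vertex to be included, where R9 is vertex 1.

Prim, starting at R9.
Step 1: cheapest edge leaving the tree is R4 R9 (3); add R4.
Step 2: cheapest edge leaving the tree is R2 R4 (4); add R2.
Step 3: cheapest edge leaving the tree is R4 R5 (5); add R5.
Step 4: cheapest edge leaving the tree is R5 R8 (1); add R8.
Step 5: cheapest edge leaving the tree is R1 R5 (2); add R1.
Step 6: cheapest edge leaving the tree is R3 R5 (5); add R3.
Vertex order: R9, R4, R2, R5, R8, R1, R3. The 3rd vertex is R2.

R2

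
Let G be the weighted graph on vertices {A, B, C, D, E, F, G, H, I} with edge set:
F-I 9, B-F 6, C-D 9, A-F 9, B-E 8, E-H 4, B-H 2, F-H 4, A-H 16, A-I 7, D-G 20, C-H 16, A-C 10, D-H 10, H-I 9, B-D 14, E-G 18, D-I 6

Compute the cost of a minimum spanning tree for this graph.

Kruskal's algorithm — process edges by increasing weight (ties by edge label):
B-H (2): add — endpoints in different components.
E-H (4): add — endpoints in different components.
F-H (4): add — endpoints in different components.
B-F (6): skip — B and F already connected.
D-I (6): add — endpoints in different components.
A-I (7): add — endpoints in different components.
B-E (8): skip — B and E already connected.
A-F (9): add — endpoints in different components.
C-D (9): add — endpoints in different components.
F-I (9): skip — F and I already connected.
H-I (9): skip — H and I already connected.
A-C (10): skip — A and C already connected.
D-H (10): skip — D and H already connected.
B-D (14): skip — B and D already connected.
A-H (16): skip — A and H already connected.
C-H (16): skip — C and H already connected.
E-G (18): add — endpoints in different components.
MST edges: B-H, E-H, F-H, D-I, A-I, A-F, C-D, E-G; total weight 2+4+4+6+7+9+9+18 = 59.

59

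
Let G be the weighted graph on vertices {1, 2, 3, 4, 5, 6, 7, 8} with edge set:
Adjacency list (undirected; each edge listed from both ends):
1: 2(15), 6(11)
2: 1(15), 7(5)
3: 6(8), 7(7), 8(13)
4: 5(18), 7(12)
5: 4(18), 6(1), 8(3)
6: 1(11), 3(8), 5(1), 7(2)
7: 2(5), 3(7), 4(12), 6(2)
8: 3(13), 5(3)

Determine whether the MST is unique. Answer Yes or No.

Yes

Kruskal's algorithm — process edges by increasing weight (ties by edge label):
5—6 (1): add — endpoints in different components.
6—7 (2): add — endpoints in different components.
5—8 (3): add — endpoints in different components.
2—7 (5): add — endpoints in different components.
3—7 (7): add — endpoints in different components.
3—6 (8): skip — 3 and 6 already connected.
1—6 (11): add — endpoints in different components.
4—7 (12): add — endpoints in different components.
Every non-tree edge has weight strictly greater than the heaviest edge on the tree path between its endpoints, so the MST is unique.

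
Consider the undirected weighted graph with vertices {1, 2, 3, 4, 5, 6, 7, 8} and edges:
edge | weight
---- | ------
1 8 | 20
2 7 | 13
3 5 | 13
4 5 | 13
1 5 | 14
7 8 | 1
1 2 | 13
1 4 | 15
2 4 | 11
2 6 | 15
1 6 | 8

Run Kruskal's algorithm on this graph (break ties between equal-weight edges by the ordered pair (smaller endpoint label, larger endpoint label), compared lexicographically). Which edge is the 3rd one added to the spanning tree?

2-4

Kruskal's algorithm — process edges by increasing weight (ties by edge label):
7 8 (1): add — endpoints in different components.
1 6 (8): add — endpoints in different components.
2 4 (11): add — endpoints in different components.
1 2 (13): add — endpoints in different components.
2 7 (13): add — endpoints in different components.
3 5 (13): add — endpoints in different components.
4 5 (13): add — endpoints in different components.
The 3rd edge added is 2 4.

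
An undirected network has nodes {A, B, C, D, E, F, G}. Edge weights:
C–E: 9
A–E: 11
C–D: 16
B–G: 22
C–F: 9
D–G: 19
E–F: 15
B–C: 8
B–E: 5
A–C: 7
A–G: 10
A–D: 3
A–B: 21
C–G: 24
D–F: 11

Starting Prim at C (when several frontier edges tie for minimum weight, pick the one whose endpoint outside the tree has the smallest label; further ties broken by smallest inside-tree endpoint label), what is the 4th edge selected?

B-E

Grow the tree from C using Prim:
Step 1: cheapest edge leaving the tree is A–C (7); add A.
Step 2: cheapest edge leaving the tree is A–D (3); add D.
Step 3: cheapest edge leaving the tree is B–C (8); add B.
Step 4: cheapest edge leaving the tree is B–E (5); add E.
Step 5: cheapest edge leaving the tree is C–F (9); add F.
Step 6: cheapest edge leaving the tree is A–G (10); add G.
The 4th edge added is B–E.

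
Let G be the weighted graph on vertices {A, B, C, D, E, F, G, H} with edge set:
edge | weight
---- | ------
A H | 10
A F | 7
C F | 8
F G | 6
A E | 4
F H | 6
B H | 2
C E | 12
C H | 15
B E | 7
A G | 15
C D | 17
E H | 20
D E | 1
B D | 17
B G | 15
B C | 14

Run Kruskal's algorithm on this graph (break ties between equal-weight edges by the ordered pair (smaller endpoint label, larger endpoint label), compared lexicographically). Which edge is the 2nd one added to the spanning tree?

B-H

Kruskal's algorithm — process edges by increasing weight (ties by edge label):
D E (1): add — endpoints in different components.
B H (2): add — endpoints in different components.
A E (4): add — endpoints in different components.
F G (6): add — endpoints in different components.
F H (6): add — endpoints in different components.
A F (7): add — endpoints in different components.
B E (7): skip — B and E already connected.
C F (8): add — endpoints in different components.
The 2nd edge added is B H.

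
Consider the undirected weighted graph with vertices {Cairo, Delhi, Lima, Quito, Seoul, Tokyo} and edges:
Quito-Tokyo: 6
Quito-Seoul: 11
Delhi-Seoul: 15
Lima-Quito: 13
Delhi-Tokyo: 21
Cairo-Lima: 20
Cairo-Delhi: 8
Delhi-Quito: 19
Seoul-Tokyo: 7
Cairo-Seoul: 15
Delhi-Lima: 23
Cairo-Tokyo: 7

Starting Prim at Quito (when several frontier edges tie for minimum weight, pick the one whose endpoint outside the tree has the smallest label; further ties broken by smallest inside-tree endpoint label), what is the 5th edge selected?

Lima-Quito

Grow the tree from Quito using Prim:
Step 1: cheapest edge leaving the tree is Quito-Tokyo (6); add Tokyo.
Step 2: cheapest edge leaving the tree is Cairo-Tokyo (7); add Cairo.
Step 3: cheapest edge leaving the tree is Seoul-Tokyo (7); add Seoul.
Step 4: cheapest edge leaving the tree is Cairo-Delhi (8); add Delhi.
Step 5: cheapest edge leaving the tree is Lima-Quito (13); add Lima.
The 5th edge added is Lima-Quito.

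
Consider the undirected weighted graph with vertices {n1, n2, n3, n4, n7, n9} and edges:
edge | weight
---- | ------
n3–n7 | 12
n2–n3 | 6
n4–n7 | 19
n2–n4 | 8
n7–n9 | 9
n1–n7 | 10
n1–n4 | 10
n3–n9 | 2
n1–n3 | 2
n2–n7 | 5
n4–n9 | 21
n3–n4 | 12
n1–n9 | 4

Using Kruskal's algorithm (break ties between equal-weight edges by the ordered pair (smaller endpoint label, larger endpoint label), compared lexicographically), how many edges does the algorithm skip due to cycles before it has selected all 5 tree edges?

Kruskal's algorithm — process edges by increasing weight (ties by edge label):
n1–n3 (2): add — endpoints in different components.
n3–n9 (2): add — endpoints in different components.
n1–n9 (4): skip — n9 and n1 already connected.
n2–n7 (5): add — endpoints in different components.
n2–n3 (6): add — endpoints in different components.
n2–n4 (8): add — endpoints in different components.
Edges rejected before the tree was complete: 1.

1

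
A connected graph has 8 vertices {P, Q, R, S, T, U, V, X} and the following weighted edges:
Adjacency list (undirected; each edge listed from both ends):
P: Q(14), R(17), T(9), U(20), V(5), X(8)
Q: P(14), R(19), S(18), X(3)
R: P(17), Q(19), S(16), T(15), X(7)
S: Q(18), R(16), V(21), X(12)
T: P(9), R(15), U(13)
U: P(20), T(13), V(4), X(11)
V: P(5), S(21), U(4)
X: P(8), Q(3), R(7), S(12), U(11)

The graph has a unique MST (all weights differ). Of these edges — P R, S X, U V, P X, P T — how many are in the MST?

Kruskal: consider edges lightest-first.
Q X (3): add — endpoints in different components.
U V (4): add — endpoints in different components.
P V (5): add — endpoints in different components.
R X (7): add — endpoints in different components.
P X (8): add — endpoints in different components.
P T (9): add — endpoints in different components.
U X (11): skip — X and U already connected.
S X (12): add — endpoints in different components.
MST edge set: {Q X, U V, P V, R X, P X, P T, S X}.
Of the listed edges, {S X, U V, P X, P T} are in the MST → 4.

4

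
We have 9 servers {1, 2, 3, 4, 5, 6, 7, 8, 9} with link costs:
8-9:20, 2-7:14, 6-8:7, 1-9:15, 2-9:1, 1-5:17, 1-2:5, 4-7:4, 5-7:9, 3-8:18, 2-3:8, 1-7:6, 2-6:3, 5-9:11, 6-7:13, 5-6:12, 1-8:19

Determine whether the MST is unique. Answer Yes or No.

Kruskal: consider edges lightest-first.
2-9 (1): add — endpoints in different components.
2-6 (3): add — endpoints in different components.
4-7 (4): add — endpoints in different components.
1-2 (5): add — endpoints in different components.
1-7 (6): add — endpoints in different components.
6-8 (7): add — endpoints in different components.
2-3 (8): add — endpoints in different components.
5-7 (9): add — endpoints in different components.
Every non-tree edge has weight strictly greater than the heaviest edge on the tree path between its endpoints, so the MST is unique.

Yes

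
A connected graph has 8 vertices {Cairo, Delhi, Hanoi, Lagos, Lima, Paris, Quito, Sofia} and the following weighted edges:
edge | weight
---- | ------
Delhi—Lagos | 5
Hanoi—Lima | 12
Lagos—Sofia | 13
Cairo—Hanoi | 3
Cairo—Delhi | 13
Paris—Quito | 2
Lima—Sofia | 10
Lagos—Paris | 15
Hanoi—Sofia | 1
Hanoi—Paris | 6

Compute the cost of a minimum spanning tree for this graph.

40

Kruskal: consider edges lightest-first.
Hanoi—Sofia (1): add — endpoints in different components.
Paris—Quito (2): add — endpoints in different components.
Cairo—Hanoi (3): add — endpoints in different components.
Delhi—Lagos (5): add — endpoints in different components.
Hanoi—Paris (6): add — endpoints in different components.
Lima—Sofia (10): add — endpoints in different components.
Hanoi—Lima (12): skip — Hanoi and Lima already connected.
Cairo—Delhi (13): add — endpoints in different components.
MST edges: Hanoi—Sofia, Paris—Quito, Cairo—Hanoi, Delhi—Lagos, Hanoi—Paris, Lima—Sofia, Cairo—Delhi; total weight 1+2+3+5+6+10+13 = 40.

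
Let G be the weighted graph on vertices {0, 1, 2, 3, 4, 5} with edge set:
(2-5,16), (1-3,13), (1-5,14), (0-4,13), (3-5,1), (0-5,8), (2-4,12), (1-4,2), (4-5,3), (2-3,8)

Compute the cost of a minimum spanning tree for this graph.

Prim's algorithm from 1:
Step 1: frontier [1-4 2, 1-3 13, 1-5 14] → take 1-4 (2); add 4.
Step 2: frontier [1-3 13, 1-5 14, 4-5 3, 2-4 12, 0-4 13] → take 4-5 (3); add 5.
Step 3: frontier [1-3 13, 2-4 12, 0-4 13, 3-5 1, 0-5 8, 2-5 16] → take 3-5 (1); add 3.
Step 4: frontier [2-3 8, 2-4 12, 0-4 13, 0-5 8, 2-5 16] → take 0-5 (8); add 0.
Step 5: frontier [2-3 8, 2-4 12, 2-5 16] → take 2-3 (8); add 2.
MST edges: 1-4, 4-5, 3-5, 0-5, 2-3; total weight 2+3+1+8+8 = 22.

22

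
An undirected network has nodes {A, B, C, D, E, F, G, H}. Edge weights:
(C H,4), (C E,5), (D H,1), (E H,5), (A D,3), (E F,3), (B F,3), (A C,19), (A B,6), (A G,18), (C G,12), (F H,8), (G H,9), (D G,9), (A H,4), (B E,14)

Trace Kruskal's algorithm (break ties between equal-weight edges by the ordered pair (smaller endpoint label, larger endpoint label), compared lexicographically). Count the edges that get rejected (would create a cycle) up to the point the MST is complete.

Kruskal's algorithm — process edges by increasing weight (ties by edge label):
D H (1): add — endpoints in different components.
A D (3): add — endpoints in different components.
B F (3): add — endpoints in different components.
E F (3): add — endpoints in different components.
A H (4): skip — A and H already connected.
C H (4): add — endpoints in different components.
C E (5): add — endpoints in different components.
E H (5): skip — E and H already connected.
A B (6): skip — A and B already connected.
F H (8): skip — F and H already connected.
D G (9): add — endpoints in different components.
Edges rejected before the tree was complete: 4.

4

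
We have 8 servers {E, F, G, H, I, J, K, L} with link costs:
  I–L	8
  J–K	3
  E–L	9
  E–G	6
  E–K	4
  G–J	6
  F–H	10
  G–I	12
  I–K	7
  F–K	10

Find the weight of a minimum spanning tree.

48

Prim, starting at G.
Step 1: frontier [E–G 6, G–J 6, G–I 12] → take E–G (6); add E.
Step 2: frontier [E–K 4, E–L 9, G–J 6, G–I 12] → take E–K (4); add K.
Step 3: frontier [E–L 9, G–J 6, G–I 12, J–K 3, I–K 7, F–K 10] → take J–K (3); add J.
Step 4: frontier [E–L 9, G–I 12, I–K 7, F–K 10] → take I–K (7); add I.
Step 5: frontier [E–L 9, I–L 8, F–K 10] → take I–L (8); add L.
Step 6: frontier [F–K 10] → take F–K (10); add F.
Step 7: frontier [F–H 10] → take F–H (10); add H.
MST edges: E–G, E–K, J–K, I–K, I–L, F–K, F–H; total weight 6+4+3+7+8+10+10 = 48.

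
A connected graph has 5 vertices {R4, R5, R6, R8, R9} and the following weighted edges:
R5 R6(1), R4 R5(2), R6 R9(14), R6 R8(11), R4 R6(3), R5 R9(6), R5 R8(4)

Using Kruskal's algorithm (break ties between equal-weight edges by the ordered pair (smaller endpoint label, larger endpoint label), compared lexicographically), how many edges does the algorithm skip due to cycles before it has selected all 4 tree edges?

Kruskal's algorithm — process edges by increasing weight (ties by edge label):
R5 R6 (1): add. Components now {R5,R6} {R8} {R4} {R9}
R4 R5 (2): add. Components now {R4,R5,R6} {R8} {R9}
R4 R6 (3): skip — R6 and R4 already connected.
R5 R8 (4): add. Components now {R4,R5,R6,R8} {R9}
R5 R9 (6): add. Components now {R4,R5,R6,R8,R9}
Edges rejected before the tree was complete: 1.

1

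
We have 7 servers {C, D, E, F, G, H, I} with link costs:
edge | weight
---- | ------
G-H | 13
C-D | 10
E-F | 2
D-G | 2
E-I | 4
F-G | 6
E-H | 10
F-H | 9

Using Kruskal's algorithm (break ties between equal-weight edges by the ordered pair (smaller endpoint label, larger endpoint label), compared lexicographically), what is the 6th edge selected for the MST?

C-D

Sort edges by weight, then run Kruskal:
D-G (2): add. Components now {C} {D,G} {E} {F} {H} {I}
E-F (2): add. Components now {C} {D,G} {E,F} {H} {I}
E-I (4): add. Components now {C} {D,G} {E,F,I} {H}
F-G (6): add. Components now {C} {D,E,F,G,I} {H}
F-H (9): add. Components now {C} {D,E,F,G,H,I}
C-D (10): add. Components now {C,D,E,F,G,H,I}
The 6th edge added is C-D.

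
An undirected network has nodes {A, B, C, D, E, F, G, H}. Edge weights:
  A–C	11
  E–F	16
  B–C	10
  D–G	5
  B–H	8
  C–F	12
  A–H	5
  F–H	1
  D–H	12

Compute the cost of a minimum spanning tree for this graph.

57

Kruskal: consider edges lightest-first.
F–H (1): add — endpoints in different components.
A–H (5): add — endpoints in different components.
D–G (5): add — endpoints in different components.
B–H (8): add — endpoints in different components.
B–C (10): add — endpoints in different components.
A–C (11): skip — A and C already connected.
C–F (12): skip — C and F already connected.
D–H (12): add — endpoints in different components.
E–F (16): add — endpoints in different components.
MST edges: F–H, A–H, D–G, B–H, B–C, D–H, E–F; total weight 1+5+5+8+10+12+16 = 57.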